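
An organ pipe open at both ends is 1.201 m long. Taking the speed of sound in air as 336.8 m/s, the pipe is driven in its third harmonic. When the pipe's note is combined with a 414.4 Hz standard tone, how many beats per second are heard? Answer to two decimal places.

Open pipe: f_n = n·v/(2L) = 3·336.8/(2·1.201) = 420.6495 Hz.
f_beat = |420.6495 − 414.4| = 6.25 Hz.

6.25 Hz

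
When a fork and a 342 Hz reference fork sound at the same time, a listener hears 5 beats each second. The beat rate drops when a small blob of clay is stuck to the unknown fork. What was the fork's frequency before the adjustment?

347 Hz

|f − 342| = 5, so the fork was at either 337 Hz or 347 Hz.
Adding mass to a fork lowers its frequency; the adjustment lowers the fork's frequency.
The beat rate fell, so the adjustment moved the fork toward 342 Hz — it must have started above the reference.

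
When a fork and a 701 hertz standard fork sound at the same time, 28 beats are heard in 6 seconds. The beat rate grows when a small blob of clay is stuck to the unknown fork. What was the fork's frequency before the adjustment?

Beat frequency = 28/6 = 4.6667 Hz.
|f − 701| = 4.6667, so the fork was at either 696.3333 Hz or 705.6667 Hz.
Adding mass to a fork lowers its frequency; the adjustment lowers the fork's frequency.
The beat rate rose, so the adjustment moved the fork further from 701 Hz — it was already below the reference.

696.3333 Hz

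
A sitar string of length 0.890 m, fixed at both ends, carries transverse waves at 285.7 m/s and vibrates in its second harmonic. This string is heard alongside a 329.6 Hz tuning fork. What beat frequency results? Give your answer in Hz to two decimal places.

For a string fixed at both ends, f_n = n·v/(2L) = 2·285.7/(2·0.890) = 321.0112 Hz.
f_beat = |321.0112 − 329.6| = 8.59 Hz.

8.59 Hz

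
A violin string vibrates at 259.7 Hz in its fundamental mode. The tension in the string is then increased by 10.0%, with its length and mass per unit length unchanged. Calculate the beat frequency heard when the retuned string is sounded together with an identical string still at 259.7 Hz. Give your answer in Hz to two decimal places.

12.68 Hz

For a string, f ∝ √T, so the new frequency is 259.7·√1.100 = 272.3757 Hz.
f_beat = |272.3757 − 259.7| = 12.68 Hz.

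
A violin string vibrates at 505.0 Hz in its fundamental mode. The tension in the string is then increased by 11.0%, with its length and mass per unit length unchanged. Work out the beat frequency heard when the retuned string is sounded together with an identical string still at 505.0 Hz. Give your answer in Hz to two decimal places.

27.05 Hz

For a string, f ∝ √T, so the new frequency is 505.0·√1.110 = 532.0505 Hz.
f_beat = |532.0505 − 505.0| = 27.05 Hz.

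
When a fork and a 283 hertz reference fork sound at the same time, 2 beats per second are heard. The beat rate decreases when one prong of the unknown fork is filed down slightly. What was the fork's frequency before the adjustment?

|f − 283| = 2, so the fork was at either 281 Hz or 285 Hz.
Filing a prong removes mass and raises the fork's frequency; the adjustment raises the fork's frequency.
The beat rate fell, so the adjustment moved the fork toward 283 Hz — it must have started below the reference.

281 Hz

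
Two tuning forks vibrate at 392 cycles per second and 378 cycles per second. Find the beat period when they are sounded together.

0.071 s

f_beat = |392 − 378| = 14 Hz.
Beat period T = 1 / f_beat = 1 / 14 s.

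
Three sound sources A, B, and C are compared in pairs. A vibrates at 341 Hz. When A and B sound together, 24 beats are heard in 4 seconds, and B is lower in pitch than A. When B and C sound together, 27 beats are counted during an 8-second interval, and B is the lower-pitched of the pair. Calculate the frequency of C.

338.375 Hz

A–B: Beat frequency = 24/4 = 6 Hz.
B is below A, so f_B = 341 − 6 = 335 Hz.
B–C: Beat frequency = 27/8 = 3.375 Hz.
C is above B, so f_C = 335 + 3.375 = 338.375 Hz.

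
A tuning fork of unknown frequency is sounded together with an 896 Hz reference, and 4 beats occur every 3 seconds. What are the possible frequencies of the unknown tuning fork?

894.6667 Hz or 897.3333 Hz

Beat frequency = 4/3 = 1.3333 Hz.
|f − 896| = 1.3333, so f = 896 ± 1.3333.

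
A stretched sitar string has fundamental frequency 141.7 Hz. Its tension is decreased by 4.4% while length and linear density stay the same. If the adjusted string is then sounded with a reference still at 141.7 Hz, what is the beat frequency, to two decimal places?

3.15 Hz

For a string, f ∝ √T, so the new frequency is 141.7·√0.956 = 138.5475 Hz.
f_beat = |138.5475 − 141.7| = 3.15 Hz.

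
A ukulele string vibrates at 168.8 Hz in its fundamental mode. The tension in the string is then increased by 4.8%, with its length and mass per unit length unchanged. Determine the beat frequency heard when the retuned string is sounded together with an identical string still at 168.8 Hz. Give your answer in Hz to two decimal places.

For a string, f ∝ √T, so the new frequency is 168.8·√1.048 = 172.8037 Hz.
f_beat = |172.8037 − 168.8| = 4.00 Hz.

4.00 Hz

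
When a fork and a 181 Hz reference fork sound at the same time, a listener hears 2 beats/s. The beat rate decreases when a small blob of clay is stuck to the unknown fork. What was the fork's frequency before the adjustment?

|f − 181| = 2, so the fork was at either 179 Hz or 183 Hz.
Adding mass to a fork lowers its frequency; the adjustment lowers the fork's frequency.
The beat rate fell, so the adjustment moved the fork toward 181 Hz — it must have started above the reference.

183 Hz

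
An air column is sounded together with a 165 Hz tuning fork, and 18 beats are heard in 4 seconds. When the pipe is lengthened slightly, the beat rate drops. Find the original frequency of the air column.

169.5 Hz

Beat frequency = 18/4 = 4.5 Hz.
|f − 165| = 4.5, so the air column was at either 160.5 Hz or 169.5 Hz.
A longer pipe has a lower fundamental; the adjustment lowers the air column's frequency.
The beat rate fell, so the adjustment moved the air column toward 165 Hz — it must have started above the reference.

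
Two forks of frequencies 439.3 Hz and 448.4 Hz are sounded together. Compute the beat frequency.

The beat frequency equals the magnitude of the frequency difference.
|439.3 − 448.4| = 9.1 Hz.

9.1 Hz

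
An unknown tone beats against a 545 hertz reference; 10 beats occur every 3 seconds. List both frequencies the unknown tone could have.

541.6667 Hz or 548.3333 Hz

Beat frequency = 10/3 = 3.3333 Hz.
|f − 545| = 3.3333, so f = 545 ± 3.3333.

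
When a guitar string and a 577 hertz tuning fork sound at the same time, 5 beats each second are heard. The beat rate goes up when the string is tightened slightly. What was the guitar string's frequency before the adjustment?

582 Hz

|f − 577| = 5, so the guitar string was at either 572 Hz or 582 Hz.
Increasing tension raises a string's frequency; the adjustment raises the guitar string's frequency.
The beat rate rose, so the adjustment moved the guitar string further from 577 Hz — it was already above the reference.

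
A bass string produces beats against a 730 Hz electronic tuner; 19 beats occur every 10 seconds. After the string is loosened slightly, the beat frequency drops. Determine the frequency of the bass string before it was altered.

Beat frequency = 19/10 = 1.9 Hz.
|f − 730| = 1.9, so the bass string was at either 728.1 Hz or 731.9 Hz.
Reducing tension lowers a string's frequency; the adjustment lowers the bass string's frequency.
The beat rate fell, so the adjustment moved the bass string toward 730 Hz — it must have started above the reference.

731.9 Hz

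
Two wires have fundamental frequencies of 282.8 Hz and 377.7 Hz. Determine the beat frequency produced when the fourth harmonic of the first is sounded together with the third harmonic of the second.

Fourth harmonic of the first: 4·282.8 = 1131.2 Hz.
Third harmonic of the second: 3·377.7 = 1133.1 Hz.
f_beat = |1131.2 − 1133.1| = 1.9 Hz.

1.9 Hz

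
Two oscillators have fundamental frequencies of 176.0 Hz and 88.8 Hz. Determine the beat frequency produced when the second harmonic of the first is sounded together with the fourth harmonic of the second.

3.2 Hz

Second harmonic of the first: 2·176.0 = 352.0 Hz.
Fourth harmonic of the second: 4·88.8 = 355.2 Hz.
f_beat = |352.0 − 355.2| = 3.2 Hz.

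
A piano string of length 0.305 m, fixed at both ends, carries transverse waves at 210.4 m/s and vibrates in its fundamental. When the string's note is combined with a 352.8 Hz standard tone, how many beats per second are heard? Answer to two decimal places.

7.88 Hz

For a string fixed at both ends, f_n = n·v/(2L) = 1·210.4/(2·0.305) = 344.9180 Hz.
f_beat = |344.9180 − 352.8| = 7.88 Hz.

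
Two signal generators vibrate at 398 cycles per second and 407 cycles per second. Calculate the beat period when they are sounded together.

f_beat = |398 − 407| = 9 Hz.
Beat period T = 1 / f_beat = 1 / 9 s.

0.111 s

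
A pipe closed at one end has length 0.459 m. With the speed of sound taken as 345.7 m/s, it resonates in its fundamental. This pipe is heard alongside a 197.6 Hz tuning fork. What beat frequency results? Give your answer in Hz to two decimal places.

9.31 Hz

Closed pipe (odd harmonics): f_n = n·v/(4L) = 1·345.7/(4·0.459) = 188.2898 Hz.
f_beat = |188.2898 − 197.6| = 9.31 Hz.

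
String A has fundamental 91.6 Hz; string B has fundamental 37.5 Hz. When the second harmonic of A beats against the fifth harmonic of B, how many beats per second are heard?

4.3 Hz

Second harmonic of the first: 2·91.6 = 183.2 Hz.
Fifth harmonic of the second: 5·37.5 = 187.5 Hz.
f_beat = |183.2 − 187.5| = 4.3 Hz.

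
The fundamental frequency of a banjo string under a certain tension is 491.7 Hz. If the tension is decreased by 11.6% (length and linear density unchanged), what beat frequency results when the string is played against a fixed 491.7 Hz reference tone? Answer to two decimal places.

For a string, f ∝ √T, so the new frequency is 491.7·√0.884 = 462.3026 Hz.
f_beat = |462.3026 − 491.7| = 29.40 Hz.

29.40 Hz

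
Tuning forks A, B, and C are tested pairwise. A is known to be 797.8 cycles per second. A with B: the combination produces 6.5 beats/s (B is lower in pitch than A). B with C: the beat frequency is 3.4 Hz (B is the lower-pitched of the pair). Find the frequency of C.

794.7 Hz

B is below A, so f_B = 797.8 − 6.5 = 791.3 Hz.
C is above B, so f_C = 791.3 + 3.4 = 794.7 Hz.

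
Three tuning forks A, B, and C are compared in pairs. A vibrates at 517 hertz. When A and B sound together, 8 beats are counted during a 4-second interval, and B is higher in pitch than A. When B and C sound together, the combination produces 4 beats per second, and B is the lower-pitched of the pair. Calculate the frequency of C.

A–B: Beat frequency = 8/4 = 2 Hz.
B is above A, so f_B = 517 + 2 = 519 Hz.
C is above B, so f_C = 519 + 4 = 523 Hz.

523 Hz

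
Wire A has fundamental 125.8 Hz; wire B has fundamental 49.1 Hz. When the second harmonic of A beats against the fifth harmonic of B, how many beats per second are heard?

6.1 Hz

Second harmonic of the first: 2·125.8 = 251.6 Hz.
Fifth harmonic of the second: 5·49.1 = 245.5 Hz.
f_beat = |251.6 − 245.5| = 6.1 Hz.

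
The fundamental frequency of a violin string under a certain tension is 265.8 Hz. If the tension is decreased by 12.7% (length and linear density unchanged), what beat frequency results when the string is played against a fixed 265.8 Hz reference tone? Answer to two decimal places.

For a string, f ∝ √T, so the new frequency is 265.8·√0.873 = 248.3488 Hz.
f_beat = |248.3488 − 265.8| = 17.45 Hz.

17.45 Hz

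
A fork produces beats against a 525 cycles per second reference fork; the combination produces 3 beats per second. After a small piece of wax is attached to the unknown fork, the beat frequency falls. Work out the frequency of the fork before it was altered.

|f − 525| = 3, so the fork was at either 522 Hz or 528 Hz.
Loading a fork with wax lowers its frequency; the adjustment lowers the fork's frequency.
The beat rate fell, so the adjustment moved the fork toward 525 Hz — it must have started above the reference.

528 Hz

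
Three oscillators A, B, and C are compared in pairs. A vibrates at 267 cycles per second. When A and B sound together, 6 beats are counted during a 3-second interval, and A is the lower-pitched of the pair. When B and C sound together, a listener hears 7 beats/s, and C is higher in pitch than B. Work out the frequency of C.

276 Hz

A–B: Beat frequency = 6/3 = 2 Hz.
B is above A, so f_B = 267 + 2 = 269 Hz.
C is above B, so f_C = 269 + 7 = 276 Hz.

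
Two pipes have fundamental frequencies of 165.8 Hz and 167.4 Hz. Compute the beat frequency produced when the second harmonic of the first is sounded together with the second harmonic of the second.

3.2 Hz

Second harmonic of the first: 2·165.8 = 331.6 Hz.
Second harmonic of the second: 2·167.4 = 334.8 Hz.
f_beat = |331.6 − 334.8| = 3.2 Hz.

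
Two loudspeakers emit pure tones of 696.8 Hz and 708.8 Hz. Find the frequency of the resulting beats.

12 Hz

f_beat = |f₁ − f₂|.
|696.8 − 708.8| = 12 Hz.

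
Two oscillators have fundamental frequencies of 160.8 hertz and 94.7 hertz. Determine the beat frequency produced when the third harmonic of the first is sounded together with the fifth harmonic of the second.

8.9 Hz

Third harmonic of the first: 3·160.8 = 482.4 Hz.
Fifth harmonic of the second: 5·94.7 = 473.5 Hz.
f_beat = |482.4 − 473.5| = 8.9 Hz.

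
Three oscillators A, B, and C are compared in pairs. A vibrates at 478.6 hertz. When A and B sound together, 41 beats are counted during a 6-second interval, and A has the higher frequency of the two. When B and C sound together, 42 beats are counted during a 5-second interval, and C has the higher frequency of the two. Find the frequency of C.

A–B: Beat frequency = 41/6 = 6.8333 Hz.
B is below A, so f_B = 478.6 − 6.8333 = 471.7667 Hz.
B–C: Beat frequency = 42/5 = 8.4 Hz.
C is above B, so f_C = 471.7667 + 8.4 = 480.1667 Hz.

480.1667 Hz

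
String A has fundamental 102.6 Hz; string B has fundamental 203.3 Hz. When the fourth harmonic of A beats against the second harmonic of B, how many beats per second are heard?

3.8 Hz

Fourth harmonic of the first: 4·102.6 = 410.4 Hz.
Second harmonic of the second: 2·203.3 = 406.6 Hz.
f_beat = |410.4 − 406.6| = 3.8 Hz.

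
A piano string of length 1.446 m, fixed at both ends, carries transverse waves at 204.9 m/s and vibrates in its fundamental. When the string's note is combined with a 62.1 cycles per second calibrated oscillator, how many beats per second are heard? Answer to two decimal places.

For a string fixed at both ends, f_n = n·v/(2L) = 1·204.9/(2·1.446) = 70.8506 Hz.
f_beat = |70.8506 − 62.1| = 8.75 Hz.

8.75 Hz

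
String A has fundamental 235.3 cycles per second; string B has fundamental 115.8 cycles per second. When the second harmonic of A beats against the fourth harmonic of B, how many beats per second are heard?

7.4 Hz

Second harmonic of the first: 2·235.3 = 470.6 Hz.
Fourth harmonic of the second: 4·115.8 = 463.2 Hz.
f_beat = |470.6 − 463.2| = 7.4 Hz.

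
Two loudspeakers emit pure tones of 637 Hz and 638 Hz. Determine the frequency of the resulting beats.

1 Hz

The beat frequency equals the magnitude of the frequency difference.
|637 − 638| = 1 Hz.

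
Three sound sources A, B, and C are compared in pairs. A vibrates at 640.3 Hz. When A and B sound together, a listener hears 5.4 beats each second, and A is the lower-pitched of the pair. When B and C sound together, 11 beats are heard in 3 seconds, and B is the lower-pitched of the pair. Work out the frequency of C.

B is above A, so f_B = 640.3 + 5.4 = 645.7 Hz.
B–C: Beat frequency = 11/3 = 3.6667 Hz.
C is above B, so f_C = 645.7 + 3.6667 = 649.3667 Hz.

649.3667 Hz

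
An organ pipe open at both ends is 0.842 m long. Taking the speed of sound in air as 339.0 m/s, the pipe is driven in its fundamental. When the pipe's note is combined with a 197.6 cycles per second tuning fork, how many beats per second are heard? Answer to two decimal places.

Open pipe: f_n = n·v/(2L) = 1·339.0/(2·0.842) = 201.3064 Hz.
f_beat = |201.3064 − 197.6| = 3.71 Hz.

3.71 Hz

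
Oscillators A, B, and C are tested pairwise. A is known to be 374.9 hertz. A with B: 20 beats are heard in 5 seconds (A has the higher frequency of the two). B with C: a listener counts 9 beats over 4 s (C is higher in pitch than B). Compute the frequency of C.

373.15 Hz

A–B: Beat frequency = 20/5 = 4 Hz.
B is below A, so f_B = 374.9 − 4 = 370.9 Hz.
B–C: Beat frequency = 9/4 = 2.25 Hz.
C is above B, so f_C = 370.9 + 2.25 = 373.15 Hz.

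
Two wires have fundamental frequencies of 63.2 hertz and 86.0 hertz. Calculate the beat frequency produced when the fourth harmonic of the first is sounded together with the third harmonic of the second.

5.2 Hz

Fourth harmonic of the first: 4·63.2 = 252.8 Hz.
Third harmonic of the second: 3·86.0 = 258.0 Hz.
f_beat = |252.8 − 258.0| = 5.2 Hz.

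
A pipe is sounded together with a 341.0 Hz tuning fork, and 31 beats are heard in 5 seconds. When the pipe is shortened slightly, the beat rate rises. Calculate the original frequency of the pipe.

347.2 Hz

Beat frequency = 31/5 = 6.2 Hz.
|f − 341.0| = 6.2, so the pipe was at either 334.8 Hz or 347.2 Hz.
A shorter pipe has a higher fundamental; the adjustment raises the pipe's frequency.
The beat rate rose, so the adjustment moved the pipe further from 341.0 Hz — it was already above the reference.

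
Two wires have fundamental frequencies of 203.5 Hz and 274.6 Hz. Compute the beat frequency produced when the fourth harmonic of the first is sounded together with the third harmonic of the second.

9.8 Hz

Fourth harmonic of the first: 4·203.5 = 814.0 Hz.
Third harmonic of the second: 3·274.6 = 823.8 Hz.
f_beat = |814.0 − 823.8| = 9.8 Hz.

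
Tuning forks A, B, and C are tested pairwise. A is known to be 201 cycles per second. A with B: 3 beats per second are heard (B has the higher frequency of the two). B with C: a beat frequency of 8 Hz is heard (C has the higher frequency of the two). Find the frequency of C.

B is above A, so f_B = 201 + 3 = 204 Hz.
C is above B, so f_C = 204 + 8 = 212 Hz.

212 Hz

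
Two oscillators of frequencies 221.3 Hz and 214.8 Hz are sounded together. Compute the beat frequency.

f_beat = |f₁ − f₂|.
|221.3 − 214.8| = 6.5 Hz.

6.5 Hz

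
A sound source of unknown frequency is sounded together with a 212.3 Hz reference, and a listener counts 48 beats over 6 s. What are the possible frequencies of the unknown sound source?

204.3 Hz or 220.3 Hz

Beat frequency = 48/6 = 8 Hz.
|f − 212.3| = 8, so f = 212.3 ± 8.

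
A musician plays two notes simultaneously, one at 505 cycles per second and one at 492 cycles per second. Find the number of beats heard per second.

13 Hz

The beat frequency equals the magnitude of the frequency difference.
|505 − 492| = 13 Hz.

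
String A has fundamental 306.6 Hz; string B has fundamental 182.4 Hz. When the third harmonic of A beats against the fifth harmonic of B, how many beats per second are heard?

Third harmonic of the first: 3·306.6 = 919.8 Hz.
Fifth harmonic of the second: 5·182.4 = 912.0 Hz.
f_beat = |919.8 − 912.0| = 7.8 Hz.

7.8 Hz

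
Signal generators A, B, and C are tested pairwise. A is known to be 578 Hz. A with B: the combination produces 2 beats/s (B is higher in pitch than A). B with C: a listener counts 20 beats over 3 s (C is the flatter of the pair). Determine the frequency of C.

B is above A, so f_B = 578 + 2 = 580 Hz.
B–C: Beat frequency = 20/3 = 6.6667 Hz.
C is below B, so f_C = 580 − 6.6667 = 573.3333 Hz.

573.3333 Hz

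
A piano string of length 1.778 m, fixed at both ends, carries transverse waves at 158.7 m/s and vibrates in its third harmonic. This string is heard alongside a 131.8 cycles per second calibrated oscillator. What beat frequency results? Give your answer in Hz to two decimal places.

For a string fixed at both ends, f_n = n·v/(2L) = 3·158.7/(2·1.778) = 133.8864 Hz.
f_beat = |133.8864 − 131.8| = 2.09 Hz.

2.09 Hz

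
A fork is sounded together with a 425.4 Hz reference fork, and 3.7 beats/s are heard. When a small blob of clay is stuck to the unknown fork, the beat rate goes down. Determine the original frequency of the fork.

429.1 Hz

|f − 425.4| = 3.7, so the fork was at either 421.7 Hz or 429.1 Hz.
Adding mass to a fork lowers its frequency; the adjustment lowers the fork's frequency.
The beat rate fell, so the adjustment moved the fork toward 425.4 Hz — it must have started above the reference.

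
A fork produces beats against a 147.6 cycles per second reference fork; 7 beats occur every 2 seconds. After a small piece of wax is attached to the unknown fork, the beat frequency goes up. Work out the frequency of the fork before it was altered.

Beat frequency = 7/2 = 3.5 Hz.
|f − 147.6| = 3.5, so the fork was at either 144.1 Hz or 151.1 Hz.
Loading a fork with wax lowers its frequency; the adjustment lowers the fork's frequency.
The beat rate rose, so the adjustment moved the fork further from 147.6 Hz — it was already below the reference.

144.1 Hz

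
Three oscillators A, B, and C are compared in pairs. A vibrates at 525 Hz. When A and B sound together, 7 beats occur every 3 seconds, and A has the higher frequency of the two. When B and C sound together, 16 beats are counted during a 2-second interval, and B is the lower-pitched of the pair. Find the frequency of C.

A–B: Beat frequency = 7/3 = 2.3333 Hz.
B is below A, so f_B = 525 − 2.3333 = 522.6667 Hz.
B–C: Beat frequency = 16/2 = 8 Hz.
C is above B, so f_C = 522.6667 + 8 = 530.6667 Hz.

530.6667 Hz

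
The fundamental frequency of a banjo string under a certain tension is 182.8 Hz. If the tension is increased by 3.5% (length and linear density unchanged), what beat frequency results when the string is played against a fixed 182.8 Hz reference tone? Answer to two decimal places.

3.17 Hz

For a string, f ∝ √T, so the new frequency is 182.8·√1.035 = 185.9715 Hz.
f_beat = |185.9715 − 182.8| = 3.17 Hz.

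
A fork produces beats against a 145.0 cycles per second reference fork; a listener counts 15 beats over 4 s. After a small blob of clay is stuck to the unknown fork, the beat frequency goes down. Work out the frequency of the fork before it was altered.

148.75 Hz

Beat frequency = 15/4 = 3.75 Hz.
|f − 145.0| = 3.75, so the fork was at either 141.25 Hz or 148.75 Hz.
Adding mass to a fork lowers its frequency; the adjustment lowers the fork's frequency.
The beat rate fell, so the adjustment moved the fork toward 145.0 Hz — it must have started above the reference.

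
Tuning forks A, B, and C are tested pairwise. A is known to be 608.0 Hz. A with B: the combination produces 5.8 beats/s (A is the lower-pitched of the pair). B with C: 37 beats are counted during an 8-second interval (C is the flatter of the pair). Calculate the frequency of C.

609.175 Hz

B is above A, so f_B = 608.0 + 5.8 = 613.8 Hz.
B–C: Beat frequency = 37/8 = 4.625 Hz.
C is below B, so f_C = 613.8 − 4.625 = 609.175 Hz.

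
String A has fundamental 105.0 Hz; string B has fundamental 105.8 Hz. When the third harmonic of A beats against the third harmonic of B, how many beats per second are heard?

2.4 Hz

Third harmonic of the first: 3·105.0 = 315.0 Hz.
Third harmonic of the second: 3·105.8 = 317.4 Hz.
f_beat = |315.0 − 317.4| = 2.4 Hz.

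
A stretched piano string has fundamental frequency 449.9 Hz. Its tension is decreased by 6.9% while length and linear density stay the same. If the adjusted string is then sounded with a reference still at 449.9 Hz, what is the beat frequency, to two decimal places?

For a string, f ∝ √T, so the new frequency is 449.9·√0.931 = 434.1010 Hz.
f_beat = |434.1010 − 449.9| = 15.80 Hz.

15.80 Hz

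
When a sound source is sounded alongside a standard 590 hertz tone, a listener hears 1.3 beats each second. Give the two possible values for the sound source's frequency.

588.7 Hz or 591.3 Hz

|f − 590| = 1.3, so f = 590 ± 1.3.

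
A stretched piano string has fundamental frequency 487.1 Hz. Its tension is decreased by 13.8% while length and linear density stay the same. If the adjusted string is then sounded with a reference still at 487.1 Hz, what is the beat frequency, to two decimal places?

For a string, f ∝ √T, so the new frequency is 487.1·√0.862 = 452.2429 Hz.
f_beat = |452.2429 − 487.1| = 34.86 Hz.

34.86 Hz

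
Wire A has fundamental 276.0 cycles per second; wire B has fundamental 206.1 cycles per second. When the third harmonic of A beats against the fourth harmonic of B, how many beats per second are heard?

3.6 Hz

Third harmonic of the first: 3·276.0 = 828.0 Hz.
Fourth harmonic of the second: 4·206.1 = 824.4 Hz.
f_beat = |828.0 − 824.4| = 3.6 Hz.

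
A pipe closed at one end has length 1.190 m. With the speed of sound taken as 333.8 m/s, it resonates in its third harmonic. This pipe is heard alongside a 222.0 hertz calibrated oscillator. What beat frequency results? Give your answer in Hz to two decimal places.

11.62 Hz

Closed pipe (odd harmonics): f_n = n·v/(4L) = 3·333.8/(4·1.190) = 210.3782 Hz.
f_beat = |210.3782 − 222.0| = 11.62 Hz.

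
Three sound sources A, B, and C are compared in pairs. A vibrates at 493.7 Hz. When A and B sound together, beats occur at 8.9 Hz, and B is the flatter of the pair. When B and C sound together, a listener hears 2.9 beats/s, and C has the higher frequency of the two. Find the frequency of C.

487.7 Hz

B is below A, so f_B = 493.7 − 8.9 = 484.8 Hz.
C is above B, so f_C = 484.8 + 2.9 = 487.7 Hz.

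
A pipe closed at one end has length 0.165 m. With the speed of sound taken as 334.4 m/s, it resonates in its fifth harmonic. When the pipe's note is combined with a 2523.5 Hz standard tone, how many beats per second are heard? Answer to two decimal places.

Closed pipe (odd harmonics): f_n = n·v/(4L) = 5·334.4/(4·0.165) = 2533.3333 Hz.
f_beat = |2533.3333 − 2523.5| = 9.83 Hz.

9.83 Hz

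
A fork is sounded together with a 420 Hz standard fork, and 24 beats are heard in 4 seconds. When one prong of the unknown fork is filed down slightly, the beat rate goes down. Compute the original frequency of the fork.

414 Hz

Beat frequency = 24/4 = 6 Hz.
|f − 420| = 6, so the fork was at either 414 Hz or 426 Hz.
Filing a prong removes mass and raises the fork's frequency; the adjustment raises the fork's frequency.
The beat rate fell, so the adjustment moved the fork toward 420 Hz — it must have started below the reference.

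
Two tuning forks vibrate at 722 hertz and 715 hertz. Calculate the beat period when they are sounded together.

0.143 s

f_beat = |722 − 715| = 7 Hz.
Beat period T = 1 / f_beat = 1 / 7 s.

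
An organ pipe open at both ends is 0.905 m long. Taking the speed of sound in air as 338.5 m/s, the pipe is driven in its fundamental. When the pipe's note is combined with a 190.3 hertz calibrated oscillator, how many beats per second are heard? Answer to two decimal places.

3.28 Hz

Open pipe: f_n = n·v/(2L) = 1·338.5/(2·0.905) = 187.0166 Hz.
f_beat = |187.0166 − 190.3| = 3.28 Hz.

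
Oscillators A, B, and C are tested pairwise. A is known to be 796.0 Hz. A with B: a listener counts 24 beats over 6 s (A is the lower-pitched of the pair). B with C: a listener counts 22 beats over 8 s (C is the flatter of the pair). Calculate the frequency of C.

797.25 Hz

A–B: Beat frequency = 24/6 = 4 Hz.
B is above A, so f_B = 796.0 + 4 = 800 Hz.
B–C: Beat frequency = 22/8 = 2.75 Hz.
C is below B, so f_C = 800 − 2.75 = 797.25 Hz.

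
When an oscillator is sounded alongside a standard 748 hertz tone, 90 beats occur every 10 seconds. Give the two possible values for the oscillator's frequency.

Beat frequency = 90/10 = 9 Hz.
|f − 748| = 9, so f = 748 ± 9.

739 Hz or 757 Hz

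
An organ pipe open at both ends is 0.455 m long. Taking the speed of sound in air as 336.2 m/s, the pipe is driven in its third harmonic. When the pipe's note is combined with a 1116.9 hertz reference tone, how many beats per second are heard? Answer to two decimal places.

Open pipe: f_n = n·v/(2L) = 3·336.2/(2·0.455) = 1108.3516 Hz.
f_beat = |1108.3516 − 1116.9| = 8.55 Hz.

8.55 Hz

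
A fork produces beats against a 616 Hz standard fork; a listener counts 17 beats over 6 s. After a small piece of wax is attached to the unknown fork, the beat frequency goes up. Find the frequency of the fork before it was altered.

613.1667 Hz

Beat frequency = 17/6 = 2.8333 Hz.
|f − 616| = 2.8333, so the fork was at either 613.1667 Hz or 618.8333 Hz.
Loading a fork with wax lowers its frequency; the adjustment lowers the fork's frequency.
The beat rate rose, so the adjustment moved the fork further from 616 Hz — it was already below the reference.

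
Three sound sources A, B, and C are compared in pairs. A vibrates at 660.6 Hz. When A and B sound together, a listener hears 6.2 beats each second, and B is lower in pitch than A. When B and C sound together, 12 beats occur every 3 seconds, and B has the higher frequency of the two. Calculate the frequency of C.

650.4 Hz

B is below A, so f_B = 660.6 − 6.2 = 654.4 Hz.
B–C: Beat frequency = 12/3 = 4 Hz.
C is below B, so f_C = 654.4 − 4 = 650.4 Hz.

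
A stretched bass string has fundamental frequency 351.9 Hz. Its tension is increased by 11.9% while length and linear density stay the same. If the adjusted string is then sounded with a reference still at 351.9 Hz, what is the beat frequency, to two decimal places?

For a string, f ∝ √T, so the new frequency is 351.9·√1.119 = 372.2497 Hz.
f_beat = |372.2497 − 351.9| = 20.35 Hz.

20.35 Hz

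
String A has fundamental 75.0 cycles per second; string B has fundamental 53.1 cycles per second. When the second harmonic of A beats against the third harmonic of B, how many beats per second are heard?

Second harmonic of the first: 2·75.0 = 150.0 Hz.
Third harmonic of the second: 3·53.1 = 159.3 Hz.
f_beat = |150.0 − 159.3| = 9.3 Hz.

9.3 Hz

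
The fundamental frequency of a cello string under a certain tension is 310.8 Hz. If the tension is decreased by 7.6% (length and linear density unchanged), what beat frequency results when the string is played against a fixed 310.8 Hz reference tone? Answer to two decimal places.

12.04 Hz

For a string, f ∝ √T, so the new frequency is 310.8·√0.924 = 298.7562 Hz.
f_beat = |298.7562 − 310.8| = 12.04 Hz.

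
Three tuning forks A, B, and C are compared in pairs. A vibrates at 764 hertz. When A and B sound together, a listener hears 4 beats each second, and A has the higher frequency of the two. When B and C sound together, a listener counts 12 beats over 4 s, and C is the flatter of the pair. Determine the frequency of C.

757 Hz

B is below A, so f_B = 764 − 4 = 760 Hz.
B–C: Beat frequency = 12/4 = 3 Hz.
C is below B, so f_C = 760 − 3 = 757 Hz.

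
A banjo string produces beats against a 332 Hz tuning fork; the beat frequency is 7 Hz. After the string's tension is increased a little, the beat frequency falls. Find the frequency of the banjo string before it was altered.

|f − 332| = 7, so the banjo string was at either 325 Hz or 339 Hz.
Higher tension means higher frequency; the adjustment raises the banjo string's frequency.
The beat rate fell, so the adjustment moved the banjo string toward 332 Hz — it must have started below the reference.

325 Hz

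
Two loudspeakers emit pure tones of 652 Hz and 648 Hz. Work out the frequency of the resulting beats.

4 Hz

The beat frequency equals the magnitude of the frequency difference.
|652 − 648| = 4 Hz.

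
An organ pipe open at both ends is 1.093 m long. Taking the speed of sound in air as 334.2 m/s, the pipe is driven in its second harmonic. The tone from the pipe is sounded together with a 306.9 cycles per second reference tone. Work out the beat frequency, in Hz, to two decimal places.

1.14 Hz

Open pipe: f_n = n·v/(2L) = 2·334.2/(2·1.093) = 305.7640 Hz.
f_beat = |305.7640 − 306.9| = 1.14 Hz.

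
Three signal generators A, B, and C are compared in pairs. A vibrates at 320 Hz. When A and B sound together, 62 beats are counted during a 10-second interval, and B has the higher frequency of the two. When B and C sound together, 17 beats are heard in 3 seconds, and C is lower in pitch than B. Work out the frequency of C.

A–B: Beat frequency = 62/10 = 6.2 Hz.
B is above A, so f_B = 320 + 6.2 = 326.2 Hz.
B–C: Beat frequency = 17/3 = 5.6667 Hz.
C is below B, so f_C = 326.2 − 5.6667 = 320.5333 Hz.

320.5333 Hz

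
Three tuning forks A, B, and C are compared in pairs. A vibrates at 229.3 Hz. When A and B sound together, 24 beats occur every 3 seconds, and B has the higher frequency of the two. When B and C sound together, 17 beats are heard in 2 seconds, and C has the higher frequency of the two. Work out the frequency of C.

A–B: Beat frequency = 24/3 = 8 Hz.
B is above A, so f_B = 229.3 + 8 = 237.3 Hz.
B–C: Beat frequency = 17/2 = 8.5 Hz.
C is above B, so f_C = 237.3 + 8.5 = 245.8 Hz.

245.8 Hz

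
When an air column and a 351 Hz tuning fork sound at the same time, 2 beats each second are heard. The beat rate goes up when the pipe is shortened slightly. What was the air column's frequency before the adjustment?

|f − 351| = 2, so the air column was at either 349 Hz or 353 Hz.
A shorter pipe has a higher fundamental; the adjustment raises the air column's frequency.
The beat rate rose, so the adjustment moved the air column further from 351 Hz — it was already above the reference.

353 Hz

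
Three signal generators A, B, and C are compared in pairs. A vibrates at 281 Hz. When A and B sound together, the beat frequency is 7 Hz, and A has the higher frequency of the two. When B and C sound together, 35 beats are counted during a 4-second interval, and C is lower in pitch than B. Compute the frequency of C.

265.25 Hz

B is below A, so f_B = 281 − 7 = 274 Hz.
B–C: Beat frequency = 35/4 = 8.75 Hz.
C is below B, so f_C = 274 − 8.75 = 265.25 Hz.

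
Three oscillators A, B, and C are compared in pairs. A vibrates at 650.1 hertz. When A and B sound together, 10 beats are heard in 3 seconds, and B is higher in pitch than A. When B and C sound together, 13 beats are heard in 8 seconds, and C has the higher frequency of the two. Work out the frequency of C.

655.0583 Hz

A–B: Beat frequency = 10/3 = 3.3333 Hz.
B is above A, so f_B = 650.1 + 3.3333 = 653.4333 Hz.
B–C: Beat frequency = 13/8 = 1.625 Hz.
C is above B, so f_C = 653.4333 + 1.625 = 655.0583 Hz.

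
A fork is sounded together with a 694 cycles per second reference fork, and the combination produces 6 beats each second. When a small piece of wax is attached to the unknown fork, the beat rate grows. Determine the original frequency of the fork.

688 Hz

|f − 694| = 6, so the fork was at either 688 Hz or 700 Hz.
Loading a fork with wax lowers its frequency; the adjustment lowers the fork's frequency.
The beat rate rose, so the adjustment moved the fork further from 694 Hz — it was already below the reference.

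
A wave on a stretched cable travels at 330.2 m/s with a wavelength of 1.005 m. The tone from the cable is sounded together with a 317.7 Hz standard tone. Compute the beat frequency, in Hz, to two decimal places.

10.86 Hz

Source frequency f = v/λ = 330.2/1.005 = 328.5572 Hz.
f_beat = |328.5572 − 317.7| = 10.86 Hz.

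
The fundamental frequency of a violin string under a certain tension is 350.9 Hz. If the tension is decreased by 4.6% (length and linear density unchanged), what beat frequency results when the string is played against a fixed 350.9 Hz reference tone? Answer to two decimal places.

For a string, f ∝ √T, so the new frequency is 350.9·√0.954 = 342.7343 Hz.
f_beat = |342.7343 − 350.9| = 8.17 Hz.

8.17 Hz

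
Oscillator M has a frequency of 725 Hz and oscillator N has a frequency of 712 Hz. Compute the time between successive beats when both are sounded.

f_beat = |725 − 712| = 13 Hz.
Beat period T = 1 / f_beat = 1 / 13 s.

0.077 s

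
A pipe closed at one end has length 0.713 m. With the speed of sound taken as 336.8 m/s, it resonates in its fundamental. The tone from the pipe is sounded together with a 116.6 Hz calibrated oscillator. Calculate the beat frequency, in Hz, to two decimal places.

1.49 Hz

Closed pipe (odd harmonics): f_n = n·v/(4L) = 1·336.8/(4·0.713) = 118.0926 Hz.
f_beat = |118.0926 − 116.6| = 1.49 Hz.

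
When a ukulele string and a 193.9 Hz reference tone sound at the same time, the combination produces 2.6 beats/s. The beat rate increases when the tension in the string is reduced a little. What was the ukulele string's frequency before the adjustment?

|f − 193.9| = 2.6, so the ukulele string was at either 191.3 Hz or 196.5 Hz.
Lower tension means lower frequency; the adjustment lowers the ukulele string's frequency.
The beat rate rose, so the adjustment moved the ukulele string further from 193.9 Hz — it was already below the reference.

191.3 Hz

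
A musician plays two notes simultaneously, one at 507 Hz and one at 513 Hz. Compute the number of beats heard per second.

6 Hz

The beat frequency equals the magnitude of the frequency difference.
|507 − 513| = 6 Hz.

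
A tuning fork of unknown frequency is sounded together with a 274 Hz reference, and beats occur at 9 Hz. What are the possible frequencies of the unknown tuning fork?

265 Hz or 283 Hz

|f − 274| = 9, so f = 274 ± 9.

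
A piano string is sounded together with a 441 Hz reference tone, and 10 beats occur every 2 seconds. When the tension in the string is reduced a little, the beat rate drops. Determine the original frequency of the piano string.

Beat frequency = 10/2 = 5 Hz.
|f − 441| = 5, so the piano string was at either 436 Hz or 446 Hz.
Lower tension means lower frequency; the adjustment lowers the piano string's frequency.
The beat rate fell, so the adjustment moved the piano string toward 441 Hz — it must have started above the reference.

446 Hz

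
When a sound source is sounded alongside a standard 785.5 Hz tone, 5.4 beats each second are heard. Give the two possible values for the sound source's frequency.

780.1 Hz or 790.9 Hz

|f − 785.5| = 5.4, so f = 785.5 ± 5.4.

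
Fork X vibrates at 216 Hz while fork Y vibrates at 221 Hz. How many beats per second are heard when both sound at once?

f_beat = |f₁ − f₂|.
|216 − 221| = 5 Hz.

5 Hz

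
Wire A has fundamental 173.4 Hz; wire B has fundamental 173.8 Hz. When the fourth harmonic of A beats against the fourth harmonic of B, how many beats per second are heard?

Fourth harmonic of the first: 4·173.4 = 693.6 Hz.
Fourth harmonic of the second: 4·173.8 = 695.2 Hz.
f_beat = |693.6 − 695.2| = 1.6 Hz.

1.6 Hz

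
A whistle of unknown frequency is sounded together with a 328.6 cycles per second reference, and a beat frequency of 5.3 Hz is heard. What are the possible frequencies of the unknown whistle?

323.3 Hz or 333.9 Hz

|f − 328.6| = 5.3, so f = 328.6 ± 5.3.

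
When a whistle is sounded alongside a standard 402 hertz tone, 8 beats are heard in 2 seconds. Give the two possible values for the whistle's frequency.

Beat frequency = 8/2 = 4 Hz.
|f − 402| = 4, so f = 402 ± 4.

398 Hz or 406 Hz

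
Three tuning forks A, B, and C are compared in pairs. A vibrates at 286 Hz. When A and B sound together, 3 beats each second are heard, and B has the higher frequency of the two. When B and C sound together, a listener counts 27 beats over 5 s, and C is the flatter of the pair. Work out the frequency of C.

283.6 Hz

B is above A, so f_B = 286 + 3 = 289 Hz.
B–C: Beat frequency = 27/5 = 5.4 Hz.
C is below B, so f_C = 289 − 5.4 = 283.6 Hz.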